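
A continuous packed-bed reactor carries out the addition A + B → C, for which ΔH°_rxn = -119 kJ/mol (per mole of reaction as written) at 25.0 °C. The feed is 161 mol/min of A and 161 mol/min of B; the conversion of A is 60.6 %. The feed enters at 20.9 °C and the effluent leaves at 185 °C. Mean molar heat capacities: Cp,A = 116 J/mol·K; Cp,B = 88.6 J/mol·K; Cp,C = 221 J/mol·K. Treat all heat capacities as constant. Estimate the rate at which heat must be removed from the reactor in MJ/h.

Q_out = 357 MJ/h

Extent of reaction ξ = 0.606 × 161 = 97.566 mol/min
Reaction term: ξ·ΔH°_rxn = 97.566 × -119 = -11610 kJ/min
Sensible, feed 20.9→25 °C: 135.06 kJ/min
Outlet flows (mol/min): A 63.434, B 63.434, C 97.566
Sensible, products 25→185 °C: 5526.5 kJ/min
Q = ΔH = -5948.8 kJ/min = -99.146 kW
Heat removed = 356.93 MJ/h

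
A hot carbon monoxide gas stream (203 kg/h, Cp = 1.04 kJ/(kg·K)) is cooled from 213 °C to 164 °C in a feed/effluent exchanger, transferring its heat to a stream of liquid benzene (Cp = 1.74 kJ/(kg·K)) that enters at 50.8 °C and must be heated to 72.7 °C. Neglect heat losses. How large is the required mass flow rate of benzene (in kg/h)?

ṁ_c = 271 kg/h

Heat released by hot stream: Q = 203 × 1.04 × (213 − 164) = 10345 kJ/h
Energy balance on cold side (adiabatic exchanger): Q = ṁ_c·Cp_c·(T_c,out − T_c,in)
ṁ_c = 10345 / [1.74 × (72.7 − 50.8)] = 271.48 kg/h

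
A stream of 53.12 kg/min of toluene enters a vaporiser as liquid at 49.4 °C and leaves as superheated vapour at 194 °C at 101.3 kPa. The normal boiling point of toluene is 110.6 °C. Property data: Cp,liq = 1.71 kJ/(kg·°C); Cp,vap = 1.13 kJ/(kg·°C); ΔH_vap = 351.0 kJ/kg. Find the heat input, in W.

liquid 49.4→110.6 °C: 104.65 kJ/kg
vaporisation at 110.6 °C: 351 kJ/kg
vapour 110.6→194 °C: 94.242 kJ/kg
Δh = 104.65 + 351 + 94.242 = 549.89 kJ/kg
Q = ṁ·Δh = 53.12 kg/min × 549.89 kJ/kg = 29210 kJ/min
|Q| = 486.84 kW = 486840 W

Q = 487000 W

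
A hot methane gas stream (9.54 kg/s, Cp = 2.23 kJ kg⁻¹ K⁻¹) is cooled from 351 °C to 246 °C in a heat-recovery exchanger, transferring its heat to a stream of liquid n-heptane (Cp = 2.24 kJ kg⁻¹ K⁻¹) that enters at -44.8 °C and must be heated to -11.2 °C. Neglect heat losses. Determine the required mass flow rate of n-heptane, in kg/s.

ṁ_c = 29.7 kg/s

Heat released by hot stream: Q = 9.54 × 2.23 × (351 − 246) = 2233.8 kJ/s
Energy balance on cold side (adiabatic exchanger): Q = ṁ_c·Cp_c·(T_c,out − T_c,in)
ṁ_c = 2233.8 / [2.24 × (-11.2 − -44.8)] = 29.679 kg/s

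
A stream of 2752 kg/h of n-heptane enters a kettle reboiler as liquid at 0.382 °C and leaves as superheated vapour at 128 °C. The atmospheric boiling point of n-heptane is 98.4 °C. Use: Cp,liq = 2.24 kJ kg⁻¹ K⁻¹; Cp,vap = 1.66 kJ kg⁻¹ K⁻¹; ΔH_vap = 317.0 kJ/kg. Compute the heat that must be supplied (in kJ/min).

liquid 0.382→98.4 °C: 219.56 kJ/kg
vaporisation at 98.4 °C: 317 kJ/kg
vapour 98.4→128 °C: 49.136 kJ/kg
Δh = 219.56 + 317 + 49.136 = 585.7 kJ/kg
Q = ṁ·Δh = 2752 kg/h × 585.7 kJ/kg = 1.6118e+06 kJ/h
|Q| = 447.73 kW = 26864 kJ/min

Q = 26900 kJ/min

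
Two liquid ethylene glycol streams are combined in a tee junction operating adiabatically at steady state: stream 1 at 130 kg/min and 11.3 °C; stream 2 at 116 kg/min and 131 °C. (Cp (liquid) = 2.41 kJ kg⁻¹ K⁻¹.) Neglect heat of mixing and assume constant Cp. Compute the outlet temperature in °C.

No heat crosses the boundary, so H_out = H_in.
T_out = Σ ṁᵢCp,ᵢTᵢ / Σ ṁᵢCp,ᵢ
      = 40163 / 592.86 = 67.744 °C

T_out = 67.7 °C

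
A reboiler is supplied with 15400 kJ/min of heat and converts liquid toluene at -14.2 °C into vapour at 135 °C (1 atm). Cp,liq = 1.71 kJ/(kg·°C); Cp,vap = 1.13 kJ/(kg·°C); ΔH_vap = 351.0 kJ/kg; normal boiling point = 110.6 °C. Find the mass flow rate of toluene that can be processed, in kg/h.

Δh = 1.71×(110.6−-14.2) + 351.0 + 1.13×(135−110.6) = 591.98 kJ/kg
Q = 15400 kJ/min = 256.67 kJ/s = 924000 kJ/h
ṁ = Q/Δh = 924000 / 591.98 = 1560.9 kg/h

ṁ = 1560 kg/h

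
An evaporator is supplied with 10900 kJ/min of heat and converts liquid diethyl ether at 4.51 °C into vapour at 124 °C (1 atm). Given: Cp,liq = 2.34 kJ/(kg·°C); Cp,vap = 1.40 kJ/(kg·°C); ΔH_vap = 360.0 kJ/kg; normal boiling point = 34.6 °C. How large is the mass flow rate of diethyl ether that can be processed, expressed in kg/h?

Δh = 2.34×(34.6−4.51) + 360.0 + 1.40×(124−34.6) = 555.57 kJ/kg
Q = 10900 kJ/min = 181.67 kJ/s = 654000 kJ/h
ṁ = Q/Δh = 654000 / 555.57 = 1177.2 kg/h

ṁ = 1180 kg/h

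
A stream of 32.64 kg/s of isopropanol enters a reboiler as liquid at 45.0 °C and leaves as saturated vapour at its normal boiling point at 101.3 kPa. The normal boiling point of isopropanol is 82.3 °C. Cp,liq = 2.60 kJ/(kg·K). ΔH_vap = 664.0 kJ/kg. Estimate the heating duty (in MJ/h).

Q = 89400 MJ/h

liquid 45.0→82.3 °C: 96.98 kJ/kg
vaporisation at 82.3 °C: 664 kJ/kg
Δh = 96.98 + 664 = 760.98 kJ/kg
Q = ṁ·Δh = 32.64 kg/s × 760.98 kJ/kg = 24838 kJ/s
|Q| = 24838 kW = 89418 MJ/h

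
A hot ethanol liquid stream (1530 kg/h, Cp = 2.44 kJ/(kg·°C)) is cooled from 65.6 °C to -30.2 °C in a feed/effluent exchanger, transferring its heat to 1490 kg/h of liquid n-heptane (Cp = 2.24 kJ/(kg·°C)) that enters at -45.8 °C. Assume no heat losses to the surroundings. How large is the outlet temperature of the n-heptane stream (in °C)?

Heat released by hot stream: Q = 1530 × 2.44 × (65.6 − -30.2) = 357640 kJ/h
Energy balance on cold side (adiabatic exchanger): Q = ṁ_c·Cp_c·(T_c,out − T_c,in)
T_c,out = -45.8 + 357640/(1490 × 2.24) = 61.355 °C

T_c,out = 61.4 °C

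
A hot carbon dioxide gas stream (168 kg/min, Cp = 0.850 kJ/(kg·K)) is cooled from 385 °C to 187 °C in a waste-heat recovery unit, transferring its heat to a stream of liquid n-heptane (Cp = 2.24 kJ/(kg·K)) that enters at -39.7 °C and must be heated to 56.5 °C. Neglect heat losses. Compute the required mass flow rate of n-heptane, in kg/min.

ṁ_c = 131 kg/min

Heat released by hot stream: Q = 168 × 0.850 × (385 − 187) = 28274 kJ/min
Energy balance on cold side (adiabatic exchanger): Q = ṁ_c·Cp_c·(T_c,out − T_c,in)
ṁ_c = 28274 / [2.24 × (56.5 − -39.7)] = 131.21 kg/min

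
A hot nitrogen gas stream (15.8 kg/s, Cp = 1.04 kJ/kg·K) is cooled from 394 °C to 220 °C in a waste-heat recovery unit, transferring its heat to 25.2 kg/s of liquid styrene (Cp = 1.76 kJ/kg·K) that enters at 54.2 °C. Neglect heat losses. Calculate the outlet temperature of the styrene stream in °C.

Heat released by hot stream: Q = 15.8 × 1.04 × (394 − 220) = 2859.2 kJ/s
Energy balance on cold side (adiabatic exchanger): Q = ṁ_c·Cp_c·(T_c,out − T_c,in)
T_c,out = 54.2 + 2859.2/(25.2 × 1.76) = 118.67 °C

T_c,out = 119 °C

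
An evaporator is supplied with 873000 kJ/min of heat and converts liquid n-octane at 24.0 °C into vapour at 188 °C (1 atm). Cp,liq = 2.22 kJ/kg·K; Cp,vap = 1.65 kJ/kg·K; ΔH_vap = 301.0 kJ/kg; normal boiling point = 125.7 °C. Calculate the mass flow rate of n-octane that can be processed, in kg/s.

Δh = 2.22×(125.7−24.0) + 301.0 + 1.65×(188−125.7) = 629.57 kJ/kg
Q = 873000 kJ/min = 14550 kJ/s = 14550 kJ/s
ṁ = Q/Δh = 14550 / 629.57 = 23.111 kg/s

ṁ = 23.1 kg/s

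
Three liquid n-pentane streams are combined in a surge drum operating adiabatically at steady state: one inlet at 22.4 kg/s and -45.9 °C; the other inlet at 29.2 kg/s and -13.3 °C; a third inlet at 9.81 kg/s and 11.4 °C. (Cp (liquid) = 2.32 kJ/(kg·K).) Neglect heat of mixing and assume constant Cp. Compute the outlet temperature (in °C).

T_out = -21.2 °C

Adiabatic, steady state ⇒ Σ ṁᵢCp,ᵢ(T_out − Tᵢ) = 0
Σ ṁᵢCp,ᵢTᵢ = 22.4×2.32×-45.9 + 29.2×2.32×-13.3 + 9.81×2.32×11.4 = -3026.9
Σ ṁᵢCp,ᵢ = 22.4×2.32 + 29.2×2.32 + 9.81×2.32 = 142.47
T_out = -3026.9 / 142.47 = -21.245 °C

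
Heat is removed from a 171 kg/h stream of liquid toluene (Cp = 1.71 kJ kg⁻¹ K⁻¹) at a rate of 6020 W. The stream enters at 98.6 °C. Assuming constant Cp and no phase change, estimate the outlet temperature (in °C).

T_out = 24.5 °C

Q = 6020 W = 21672 kJ/h
ΔT = Q/(ṁ·Cp) = 21672/(171×1.71) = 74.115 K
T_out = 98.6 − 74.115 = 24.485 °C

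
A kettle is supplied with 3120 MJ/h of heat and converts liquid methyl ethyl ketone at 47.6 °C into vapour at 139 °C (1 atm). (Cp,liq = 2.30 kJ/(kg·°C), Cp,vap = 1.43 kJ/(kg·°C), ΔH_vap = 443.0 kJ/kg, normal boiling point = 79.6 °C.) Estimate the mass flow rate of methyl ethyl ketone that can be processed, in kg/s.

ṁ = 1.44 kg/s

Δh = 2.30×(79.6−47.6) + 443.0 + 1.43×(139−79.6) = 601.54 kJ/kg
Q = 3120 MJ/h = 866.67 kJ/s = 866.67 kJ/s
ṁ = Q/Δh = 866.67 / 601.54 = 1.4407 kg/s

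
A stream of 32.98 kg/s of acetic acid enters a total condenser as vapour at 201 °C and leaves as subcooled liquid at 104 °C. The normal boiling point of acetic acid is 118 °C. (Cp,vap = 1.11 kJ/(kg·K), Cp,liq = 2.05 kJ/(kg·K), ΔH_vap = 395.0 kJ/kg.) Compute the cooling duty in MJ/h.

vapour 201→118 °C: -92.13 kJ/kg
condensation at 118 °C: -395 kJ/kg
liquid 118→104 °C: -28.7 kJ/kg
Δh = -92.13 + -395 + -28.7 = -515.83 kJ/kg
Q = ṁ·Δh = 32.98 kg/s × -515.83 kJ/kg = -17012 kJ/s
|Q| = 17012 kW = 61243 MJ/h

Q_c = 61200 MJ/h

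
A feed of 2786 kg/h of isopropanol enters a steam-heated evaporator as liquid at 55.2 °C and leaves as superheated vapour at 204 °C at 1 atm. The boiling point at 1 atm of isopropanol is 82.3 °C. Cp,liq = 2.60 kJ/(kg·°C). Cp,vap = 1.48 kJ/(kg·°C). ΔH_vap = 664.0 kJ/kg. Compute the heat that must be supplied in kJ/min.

liquid 55.2→82.3 °C: 70.46 kJ/kg
vaporisation at 82.3 °C: 664 kJ/kg
vapour 82.3→204 °C: 180.12 kJ/kg
Δh = 70.46 + 664 + 180.12 = 914.58 kJ/kg
Q = ṁ·Δh = 2786 kg/h × 914.58 kJ/kg = 2.548e+06 kJ/h
|Q| = 707.78 kW = 42467 kJ/min

Q = 42500 kJ/min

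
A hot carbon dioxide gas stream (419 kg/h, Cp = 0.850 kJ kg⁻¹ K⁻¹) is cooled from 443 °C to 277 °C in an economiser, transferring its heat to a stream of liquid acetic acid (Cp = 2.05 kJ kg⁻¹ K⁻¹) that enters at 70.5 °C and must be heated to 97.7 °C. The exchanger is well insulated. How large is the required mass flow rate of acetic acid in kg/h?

ṁ_c = 1060 kg/h

Heat released by hot stream: Q = 419 × 0.850 × (443 − 277) = 59121 kJ/h
Energy balance on cold side (adiabatic exchanger): Q = ṁ_c·Cp_c·(T_c,out − T_c,in)
ṁ_c = 59121 / [2.05 × (97.7 − 70.5)] = 1060.3 kg/h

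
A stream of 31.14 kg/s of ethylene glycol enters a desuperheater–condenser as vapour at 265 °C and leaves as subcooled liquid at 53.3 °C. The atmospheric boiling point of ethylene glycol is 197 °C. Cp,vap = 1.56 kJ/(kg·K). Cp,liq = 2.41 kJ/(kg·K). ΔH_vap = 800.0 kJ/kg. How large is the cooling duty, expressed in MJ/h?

Q_c = 140000 MJ/h

vapour 265→197 °C: -106.08 kJ/kg
condensation at 197 °C: -800 kJ/kg
liquid 197→53.3 °C: -346.32 kJ/kg
Δh = -106.08 + -800 + -346.32 = -1252.4 kJ/kg
Q = ṁ·Δh = 31.14 kg/s × -1252.4 kJ/kg = -39000 kJ/s
|Q| = 39000 kW = 140400 MJ/h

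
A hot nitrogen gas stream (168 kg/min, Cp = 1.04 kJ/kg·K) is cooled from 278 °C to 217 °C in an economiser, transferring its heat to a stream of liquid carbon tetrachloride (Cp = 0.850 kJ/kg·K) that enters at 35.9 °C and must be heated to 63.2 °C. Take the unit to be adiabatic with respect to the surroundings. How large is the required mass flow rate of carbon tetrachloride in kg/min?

Heat released by hot stream: Q = 168 × 1.04 × (278 − 217) = 10658 kJ/min
Energy balance on cold side (adiabatic exchanger): Q = ṁ_c·Cp_c·(T_c,out − T_c,in)
ṁ_c = 10658 / [0.850 × (63.2 − 35.9)] = 459.29 kg/min

ṁ_c = 459 kg/min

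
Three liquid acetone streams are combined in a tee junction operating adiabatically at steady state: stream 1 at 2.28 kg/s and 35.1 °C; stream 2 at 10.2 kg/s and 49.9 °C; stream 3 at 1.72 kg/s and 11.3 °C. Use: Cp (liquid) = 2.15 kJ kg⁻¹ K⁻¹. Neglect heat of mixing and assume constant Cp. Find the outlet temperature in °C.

Energy balance with Q = 0: Σ ṁᵢCp,ᵢ(T_out − Tᵢ) = 0
T_out = Σ ṁᵢCp,ᵢTᵢ / Σ ṁᵢCp,ᵢ
      = 1308.2 / 30.53 = 42.848 °C

T_out = 42.8 °C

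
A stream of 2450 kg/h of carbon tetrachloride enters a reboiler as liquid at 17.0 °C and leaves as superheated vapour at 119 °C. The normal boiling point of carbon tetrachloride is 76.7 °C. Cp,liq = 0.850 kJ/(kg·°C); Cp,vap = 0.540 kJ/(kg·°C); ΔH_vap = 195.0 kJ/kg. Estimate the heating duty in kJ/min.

Q = 11000 kJ/min

liquid 17.0→76.7 °C: 50.745 kJ/kg
vaporisation at 76.7 °C: 195 kJ/kg
vapour 76.7→119 °C: 22.842 kJ/kg
Δh = 50.745 + 195 + 22.842 = 268.59 kJ/kg
Q = ṁ·Δh = 2450 kg/h × 268.59 kJ/kg = 658040 kJ/h
|Q| = 182.79 kW = 10967 kJ/min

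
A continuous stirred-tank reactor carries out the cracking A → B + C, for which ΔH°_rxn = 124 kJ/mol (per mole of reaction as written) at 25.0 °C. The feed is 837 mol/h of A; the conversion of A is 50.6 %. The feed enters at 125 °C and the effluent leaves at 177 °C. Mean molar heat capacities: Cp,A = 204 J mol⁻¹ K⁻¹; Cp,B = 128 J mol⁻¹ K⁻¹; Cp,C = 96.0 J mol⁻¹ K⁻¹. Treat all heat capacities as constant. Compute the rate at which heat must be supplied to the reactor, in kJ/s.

Q_in = 17.4 kJ/s

Extent of reaction ξ = 0.506 × 837 = 423.52 mol/h
Reaction term: ξ·ΔH°_rxn = 423.52 × 124 = 52517 kJ/h
Sensible, feed 125→25 °C: -17075 kJ/h
Outlet flows (mol/h): A 413.48, B 423.52, C 423.52
Sensible, products 25→177 °C: 27241 kJ/h
Q = ΔH = 62683 kJ/h = 17.412 kW
Heat supplied = 17.412 kJ/s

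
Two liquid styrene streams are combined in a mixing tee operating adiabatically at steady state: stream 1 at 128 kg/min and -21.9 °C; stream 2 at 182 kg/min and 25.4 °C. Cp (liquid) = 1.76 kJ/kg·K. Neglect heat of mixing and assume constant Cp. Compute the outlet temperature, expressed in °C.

T_out = 5.87 °C

Energy balance with Q = 0: Σ ṁᵢCp,ᵢ(T_out − Tᵢ) = 0
T_out = Σ ṁᵢCp,ᵢTᵢ / Σ ṁᵢCp,ᵢ
      = 3202.5 / 545.6 = 5.8697 °C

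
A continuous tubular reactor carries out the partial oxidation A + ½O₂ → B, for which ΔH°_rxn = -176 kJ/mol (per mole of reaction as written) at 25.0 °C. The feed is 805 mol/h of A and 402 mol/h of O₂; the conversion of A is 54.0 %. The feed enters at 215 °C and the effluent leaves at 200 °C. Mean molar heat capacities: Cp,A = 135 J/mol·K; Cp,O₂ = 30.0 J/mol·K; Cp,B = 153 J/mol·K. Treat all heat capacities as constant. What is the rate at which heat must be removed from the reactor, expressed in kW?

Q_out = 21.7 kW

Extent of reaction ξ = 0.540 × 805 = 434.7 mol/h
Reaction term: ξ·ΔH°_rxn = 434.7 × -176 = -76507 kJ/h
Sensible, feed 215→25 °C: -22940 kJ/h
Outlet flows (mol/h): A 370.3, O₂ 184.65, B 434.7
Sensible, products 25→200 °C: 21357 kJ/h
Q = ΔH = -78090 kJ/h = -21.692 kW
Heat removed = 21.692 kW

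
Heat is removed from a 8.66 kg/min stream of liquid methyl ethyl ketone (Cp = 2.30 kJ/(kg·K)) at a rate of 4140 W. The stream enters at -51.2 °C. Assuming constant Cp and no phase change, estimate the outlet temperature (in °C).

Q = 4140 W = 248.4 kJ/min
ΔT = Q/(ṁ·Cp) = 248.4/(8.66×2.30) = 12.471 K
T_out = -51.2 − 12.471 = -63.671 °C

T_out = -63.7 °C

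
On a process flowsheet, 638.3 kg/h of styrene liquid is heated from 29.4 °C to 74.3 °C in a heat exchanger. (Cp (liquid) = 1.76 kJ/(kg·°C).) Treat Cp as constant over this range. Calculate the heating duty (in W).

Q = 14000 W

Q = ṁ·Cp·ΔT = 638.3 × 1.76 × (74.3 − 29.4) = 50441 kJ/h
Converting: 50441 / 3600 s = 14.011 kW
Heating duty = 14011 W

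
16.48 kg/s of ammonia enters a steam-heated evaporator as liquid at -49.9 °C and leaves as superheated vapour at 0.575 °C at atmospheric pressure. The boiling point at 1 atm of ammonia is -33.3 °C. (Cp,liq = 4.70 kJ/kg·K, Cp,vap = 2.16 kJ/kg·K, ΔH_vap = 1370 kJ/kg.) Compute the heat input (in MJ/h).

liquid -49.9→-33.3 °C: 78.02 kJ/kg
vaporisation at -33.3 °C: 1370 kJ/kg
vapour -33.3→0.575 °C: 73.17 kJ/kg
Δh = 78.02 + 1370 + 73.17 = 1521.2 kJ/kg
Q = ṁ·Δh = 16.48 kg/s × 1521.2 kJ/kg = 25069 kJ/s
|Q| = 25069 kW = 90249 MJ/h

Q = 90200 MJ/h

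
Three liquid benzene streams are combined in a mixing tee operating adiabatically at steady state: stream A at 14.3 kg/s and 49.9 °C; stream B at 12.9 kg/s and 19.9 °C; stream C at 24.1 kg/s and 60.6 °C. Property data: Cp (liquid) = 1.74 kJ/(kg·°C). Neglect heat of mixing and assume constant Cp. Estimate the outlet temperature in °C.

Energy balance with Q = 0: Σ ṁᵢCp,ᵢ(T_out − Tᵢ) = 0
Σ ṁᵢCp,ᵢTᵢ = 14.3×1.74×49.9 + 12.9×1.74×19.9 + 24.1×1.74×60.6 = 4229.5
Σ ṁᵢCp,ᵢ = 14.3×1.74 + 12.9×1.74 + 24.1×1.74 = 89.262
T_out = 4229.5 / 89.262 = 47.383 °C

T_out = 47.4 °C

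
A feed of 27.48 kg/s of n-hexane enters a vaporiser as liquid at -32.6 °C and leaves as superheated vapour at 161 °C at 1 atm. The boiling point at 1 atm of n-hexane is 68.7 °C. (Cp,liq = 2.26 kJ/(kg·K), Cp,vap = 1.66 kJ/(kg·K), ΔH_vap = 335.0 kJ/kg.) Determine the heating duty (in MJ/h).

Q = 70900 MJ/h

liquid -32.6→68.7 °C: 228.94 kJ/kg
vaporisation at 68.7 °C: 335 kJ/kg
vapour 68.7→161 °C: 153.22 kJ/kg
Δh = 228.94 + 335 + 153.22 = 717.16 kJ/kg
Q = ṁ·Δh = 27.48 kg/s × 717.16 kJ/kg = 19707 kJ/s
|Q| = 19707 kW = 70947 MJ/h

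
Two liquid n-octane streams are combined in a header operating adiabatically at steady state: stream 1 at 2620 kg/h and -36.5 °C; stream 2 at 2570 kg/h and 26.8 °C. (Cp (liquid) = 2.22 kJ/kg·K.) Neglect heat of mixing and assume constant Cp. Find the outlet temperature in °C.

Energy balance with Q = 0: Σ ṁᵢCp,ᵢ(T_out − Tᵢ) = 0
T_out = Σ ṁᵢCp,ᵢTᵢ / Σ ṁᵢCp,ᵢ
      = -59394 / 11522 = -5.1549 °C

T_out = -5.15 °C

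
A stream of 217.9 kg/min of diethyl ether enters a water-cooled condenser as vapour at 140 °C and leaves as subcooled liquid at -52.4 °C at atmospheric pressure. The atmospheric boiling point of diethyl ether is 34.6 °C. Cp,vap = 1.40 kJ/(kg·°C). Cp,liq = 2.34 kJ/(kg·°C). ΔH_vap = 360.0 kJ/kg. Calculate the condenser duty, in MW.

vapour 140→34.6 °C: -147.56 kJ/kg
condensation at 34.6 °C: -360 kJ/kg
liquid 34.6→-52.4 °C: -203.58 kJ/kg
Δh = -147.56 + -360 + -203.58 = -711.14 kJ/kg
Q = ṁ·Δh = 217.9 kg/min × -711.14 kJ/kg = -154960 kJ/min
|Q| = 2582.6 kW = 2.5826 MW

Q_c = 2.58 MW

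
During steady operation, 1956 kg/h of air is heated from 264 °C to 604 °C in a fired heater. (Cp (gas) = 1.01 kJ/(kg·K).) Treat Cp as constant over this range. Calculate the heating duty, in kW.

Q = 187 kW

Q = ṁ·Cp·ΔT = 1956 × 1.01 × (604 − 264) = 671690 kJ/h
Converting: 671690 / 3600 s = 186.58 kW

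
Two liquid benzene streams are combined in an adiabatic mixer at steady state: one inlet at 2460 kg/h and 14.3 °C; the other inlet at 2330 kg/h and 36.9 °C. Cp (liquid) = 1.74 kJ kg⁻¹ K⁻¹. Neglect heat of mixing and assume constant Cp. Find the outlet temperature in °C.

No heat crosses the boundary, so H_out = H_in.
T_out = Σ ṁᵢCp,ᵢTᵢ / Σ ṁᵢCp,ᵢ
      = 210810 / 8334.6 = 25.293 °C

T_out = 25.3 °C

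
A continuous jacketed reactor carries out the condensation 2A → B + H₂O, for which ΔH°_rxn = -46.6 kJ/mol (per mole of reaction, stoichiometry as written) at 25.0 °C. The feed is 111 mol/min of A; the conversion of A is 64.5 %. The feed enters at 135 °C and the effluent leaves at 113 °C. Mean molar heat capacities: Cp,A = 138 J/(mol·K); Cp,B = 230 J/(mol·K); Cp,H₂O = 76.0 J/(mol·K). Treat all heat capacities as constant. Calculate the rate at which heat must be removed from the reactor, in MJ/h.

Extent of reaction ξ = 0.645 × 111 / 2 = 35.797 mol/min
Reaction term: ξ·ΔH°_rxn = 35.797 × -46.6 = -1668.2 kJ/min
Sensible, feed 135→25 °C: -1685 kJ/min
Outlet flows (mol/min): A 39.405, B 35.797, H₂O 35.797
Sensible, products 25→113 °C: 1442.5 kJ/min
Q = ΔH = -1910.7 kJ/min = -31.844 kW
Heat removed = 114.64 MJ/h

Q_out = 115 MJ/h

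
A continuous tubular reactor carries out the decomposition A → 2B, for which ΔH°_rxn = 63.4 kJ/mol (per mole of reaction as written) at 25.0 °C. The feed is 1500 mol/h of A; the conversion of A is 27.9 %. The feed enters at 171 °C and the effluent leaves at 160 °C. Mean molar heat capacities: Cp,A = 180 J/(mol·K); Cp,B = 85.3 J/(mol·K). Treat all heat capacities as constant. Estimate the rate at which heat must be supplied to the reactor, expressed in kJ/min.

Extent of reaction ξ = 0.279 × 1500 = 418.5 mol/h
Reaction term: ξ·ΔH°_rxn = 418.5 × 63.4 = 26533 kJ/h
Sensible, feed 171→25 °C: -39420 kJ/h
Outlet flows (mol/h): A 1081.5, B 837
Sensible, products 25→160 °C: 35919 kJ/h
Q = ΔH = 23032 kJ/h = 6.3977 kW
Heat supplied = 383.86 kJ/min

Q_in = 384 kJ/min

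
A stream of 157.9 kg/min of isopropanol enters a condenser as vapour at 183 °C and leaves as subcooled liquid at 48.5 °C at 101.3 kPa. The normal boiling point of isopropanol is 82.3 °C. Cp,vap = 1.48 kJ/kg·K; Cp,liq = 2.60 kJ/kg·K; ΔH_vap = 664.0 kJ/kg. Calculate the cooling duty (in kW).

Q_c = 2370 kW

vapour 183→82.3 °C: -149.04 kJ/kg
condensation at 82.3 °C: -664 kJ/kg
liquid 82.3→48.5 °C: -87.88 kJ/kg
Δh = -149.04 + -664 + -87.88 = -900.92 kJ/kg
Q = ṁ·Δh = 157.9 kg/min × -900.92 kJ/kg = -142250 kJ/min
|Q| = 2370.9 kW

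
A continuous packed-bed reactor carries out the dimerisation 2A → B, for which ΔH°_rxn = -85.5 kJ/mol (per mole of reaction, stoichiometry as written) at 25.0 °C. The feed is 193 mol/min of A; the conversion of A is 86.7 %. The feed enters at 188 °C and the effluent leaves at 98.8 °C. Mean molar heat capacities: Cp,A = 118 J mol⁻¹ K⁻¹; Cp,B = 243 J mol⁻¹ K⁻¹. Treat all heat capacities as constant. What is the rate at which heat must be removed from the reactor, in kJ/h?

Q_out = 548000 kJ/h

Extent of reaction ξ = 0.867 × 193 / 2 = 83.665 mol/min
Reaction term: ξ·ΔH°_rxn = 83.665 × -85.5 = -7153.4 kJ/min
Sensible, feed 188→25 °C: -3712.2 kJ/min
Outlet flows (mol/min): A 25.669, B 83.665
Sensible, products 25→98.8 °C: 1723.9 kJ/min
Q = ΔH = -9141.6 kJ/min = -152.36 kW
Heat removed = 548500 kJ/h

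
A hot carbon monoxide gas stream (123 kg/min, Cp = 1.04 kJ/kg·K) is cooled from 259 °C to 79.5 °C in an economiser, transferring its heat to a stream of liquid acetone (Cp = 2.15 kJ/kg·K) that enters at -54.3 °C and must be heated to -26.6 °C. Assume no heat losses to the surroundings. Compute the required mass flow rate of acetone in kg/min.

ṁ_c = 386 kg/min

Heat released by hot stream: Q = 123 × 1.04 × (259 − 79.5) = 22962 kJ/min
Energy balance on cold side (adiabatic exchanger): Q = ṁ_c·Cp_c·(T_c,out − T_c,in)
ṁ_c = 22962 / [2.15 × (-26.6 − -54.3)] = 385.55 kg/min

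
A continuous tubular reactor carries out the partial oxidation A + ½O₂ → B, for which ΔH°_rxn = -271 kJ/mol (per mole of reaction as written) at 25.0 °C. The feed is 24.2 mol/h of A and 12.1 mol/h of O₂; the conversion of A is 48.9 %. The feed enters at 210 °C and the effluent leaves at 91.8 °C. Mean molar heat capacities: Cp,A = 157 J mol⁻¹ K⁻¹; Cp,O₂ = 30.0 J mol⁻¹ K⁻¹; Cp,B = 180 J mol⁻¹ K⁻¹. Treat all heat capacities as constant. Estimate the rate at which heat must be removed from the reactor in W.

Extent of reaction ξ = 0.489 × 24.2 = 11.834 mol/h
Reaction term: ξ·ΔH°_rxn = 11.834 × -271 = -3207 kJ/h
Sensible, feed 210→25 °C: -770.04 kJ/h
Outlet flows (mol/h): A 12.366, O₂ 6.1831, B 11.834
Sensible, products 25→91.8 °C: 284.37 kJ/h
Q = ΔH = -3692.6 kJ/h = -1.0257 kW
Heat removed = 1025.7 W

Q_out = 1030 W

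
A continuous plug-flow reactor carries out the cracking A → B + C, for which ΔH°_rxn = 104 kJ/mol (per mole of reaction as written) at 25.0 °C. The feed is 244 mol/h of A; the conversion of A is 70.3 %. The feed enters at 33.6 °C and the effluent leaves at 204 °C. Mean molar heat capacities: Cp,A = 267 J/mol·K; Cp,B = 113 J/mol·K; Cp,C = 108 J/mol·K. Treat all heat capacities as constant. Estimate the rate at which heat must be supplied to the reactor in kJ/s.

Q_in = 7.65 kJ/s

Extent of reaction ξ = 0.703 × 244 = 171.53 mol/h
Reaction term: ξ·ΔH°_rxn = 171.53 × 104 = 17839 kJ/h
Sensible, feed 33.6→25 °C: -560.27 kJ/h
Outlet flows (mol/h): A 72.468, B 171.53, C 171.53
Sensible, products 25→204 °C: 10249 kJ/h
Q = ΔH = 27528 kJ/h = 7.6467 kW
Heat supplied = 7.6467 kJ/s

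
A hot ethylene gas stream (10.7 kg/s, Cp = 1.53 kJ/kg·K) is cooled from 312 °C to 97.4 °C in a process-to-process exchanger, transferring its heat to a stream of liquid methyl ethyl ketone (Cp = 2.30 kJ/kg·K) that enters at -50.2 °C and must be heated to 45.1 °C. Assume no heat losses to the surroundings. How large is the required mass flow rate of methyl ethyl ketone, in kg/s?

ṁ_c = 16.0 kg/s

Heat released by hot stream: Q = 10.7 × 1.53 × (312 − 97.4) = 3513.2 kJ/s
Energy balance on cold side (adiabatic exchanger): Q = ṁ_c·Cp_c·(T_c,out − T_c,in)
ṁ_c = 3513.2 / [2.30 × (45.1 − -50.2)] = 16.028 kg/s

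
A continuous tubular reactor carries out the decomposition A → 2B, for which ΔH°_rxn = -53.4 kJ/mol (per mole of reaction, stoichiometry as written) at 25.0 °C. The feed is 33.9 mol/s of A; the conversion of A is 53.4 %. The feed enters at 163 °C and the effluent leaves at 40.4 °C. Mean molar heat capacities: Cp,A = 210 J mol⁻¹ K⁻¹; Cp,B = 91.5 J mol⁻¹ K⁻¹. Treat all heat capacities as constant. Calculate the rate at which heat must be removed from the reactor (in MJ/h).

Extent of reaction ξ = 0.534 × 33.9 = 18.103 mol/s
Reaction term: ξ·ΔH°_rxn = 18.103 × -53.4 = -966.68 kJ/s
Sensible, feed 163→25 °C: -982.42 kJ/s
Outlet flows (mol/s): A 15.797, B 36.205
Sensible, products 25→40.4 °C: 102.11 kJ/s
Q = ΔH = -1847 kJ/s = -1847 kW
Heat removed = 6649.2 MJ/h

Q_out = 6650 MJ/h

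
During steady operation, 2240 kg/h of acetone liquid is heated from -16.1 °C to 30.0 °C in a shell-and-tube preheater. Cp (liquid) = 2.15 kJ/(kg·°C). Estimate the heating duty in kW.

Q = 61.7 kW

Q = ṁ·Cp·ΔT = 2240 × 2.15 × (30.0 − -16.1) = 222020 kJ/h
Converting: 222020 / 3600 s = 61.672 kW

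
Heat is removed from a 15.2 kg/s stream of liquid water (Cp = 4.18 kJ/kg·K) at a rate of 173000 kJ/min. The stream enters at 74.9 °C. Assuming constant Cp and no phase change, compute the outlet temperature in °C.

Q = 173000 kJ/min = 2883.3 kJ/s
ΔT = Q/(ṁ·Cp) = 2883.3/(15.2×4.18) = 45.381 K
T_out = 74.9 − 45.381 = 29.519 °C

T_out = 29.5 °C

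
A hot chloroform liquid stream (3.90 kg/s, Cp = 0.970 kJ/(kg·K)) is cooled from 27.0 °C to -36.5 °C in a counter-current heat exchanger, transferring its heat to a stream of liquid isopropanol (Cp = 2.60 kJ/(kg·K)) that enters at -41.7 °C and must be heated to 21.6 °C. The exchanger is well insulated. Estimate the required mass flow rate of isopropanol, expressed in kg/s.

ṁ_c = 1.46 kg/s

Heat released by hot stream: Q = 3.90 × 0.970 × (27.0 − -36.5) = 240.22 kJ/s
Energy balance on cold side (adiabatic exchanger): Q = ṁ_c·Cp_c·(T_c,out − T_c,in)
ṁ_c = 240.22 / [2.60 × (21.6 − -41.7)] = 1.4596 kg/s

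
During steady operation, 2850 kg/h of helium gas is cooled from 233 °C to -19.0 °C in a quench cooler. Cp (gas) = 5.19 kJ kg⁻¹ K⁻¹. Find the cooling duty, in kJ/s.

Q_c = 1040 kJ/s

Q = ṁ·Cp·ΔT = 2850 × 5.19 × (-19.0 − 233) = -3.7275e+06 kJ/h
Converting: 3.7275e+06 / 3600 s = 1035.4 kW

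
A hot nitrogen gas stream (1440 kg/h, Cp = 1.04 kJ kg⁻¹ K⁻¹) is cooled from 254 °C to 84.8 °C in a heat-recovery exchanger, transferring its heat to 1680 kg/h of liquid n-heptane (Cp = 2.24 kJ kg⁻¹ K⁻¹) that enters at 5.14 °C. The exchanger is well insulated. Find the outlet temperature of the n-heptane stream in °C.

T_c,out = 72.5 °C

Heat released by hot stream: Q = 1440 × 1.04 × (254 − 84.8) = 253390 kJ/h
Energy balance on cold side (adiabatic exchanger): Q = ṁ_c·Cp_c·(T_c,out − T_c,in)
T_c,out = 5.14 + 253390/(1680 × 2.24) = 72.475 °C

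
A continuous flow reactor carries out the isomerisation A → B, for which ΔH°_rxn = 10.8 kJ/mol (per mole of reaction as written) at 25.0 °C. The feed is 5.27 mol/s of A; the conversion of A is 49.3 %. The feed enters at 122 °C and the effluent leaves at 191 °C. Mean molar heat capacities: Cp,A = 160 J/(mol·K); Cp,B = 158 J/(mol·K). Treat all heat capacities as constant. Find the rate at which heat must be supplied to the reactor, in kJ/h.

Q_in = 307000 kJ/h

Extent of reaction ξ = 0.493 × 5.27 = 2.5981 mol/s
Reaction term: ξ·ΔH°_rxn = 2.5981 × 10.8 = 28.06 kJ/s
Sensible, feed 122→25 °C: -81.79 kJ/s
Outlet flows (mol/s): A 2.6719, B 2.5981
Sensible, products 25→191 °C: 139.11 kJ/s
Q = ΔH = 85.378 kJ/s = 85.378 kW
Heat supplied = 307360 kJ/h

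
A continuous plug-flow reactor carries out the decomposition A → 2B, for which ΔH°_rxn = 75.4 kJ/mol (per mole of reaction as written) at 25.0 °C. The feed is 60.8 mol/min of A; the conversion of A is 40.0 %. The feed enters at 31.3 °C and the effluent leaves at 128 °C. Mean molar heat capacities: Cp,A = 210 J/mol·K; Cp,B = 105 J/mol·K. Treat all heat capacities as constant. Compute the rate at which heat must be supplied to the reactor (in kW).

Extent of reaction ξ = 0.400 × 60.8 = 24.32 mol/min
Reaction term: ξ·ΔH°_rxn = 24.32 × 75.4 = 1833.7 kJ/min
Sensible, feed 31.3→25 °C: -80.438 kJ/min
Outlet flows (mol/min): A 36.48, B 48.64
Sensible, products 25→128 °C: 1315.1 kJ/min
Q = ΔH = 3068.4 kJ/min = 51.14 kW
Heat supplied = 51.14 kW

Q_in = 51.1 kW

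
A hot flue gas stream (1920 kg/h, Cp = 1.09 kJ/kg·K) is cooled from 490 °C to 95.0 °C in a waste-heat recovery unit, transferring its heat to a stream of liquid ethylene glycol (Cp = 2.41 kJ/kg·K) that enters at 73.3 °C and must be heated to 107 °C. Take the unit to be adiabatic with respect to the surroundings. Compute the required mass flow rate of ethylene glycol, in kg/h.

ṁ_c = 10200 kg/h

Heat released by hot stream: Q = 1920 × 1.09 × (490 − 95.0) = 826660 kJ/h
Energy balance on cold side (adiabatic exchanger): Q = ṁ_c·Cp_c·(T_c,out − T_c,in)
ṁ_c = 826660 / [2.41 × (107 − 73.3)] = 10178 kg/h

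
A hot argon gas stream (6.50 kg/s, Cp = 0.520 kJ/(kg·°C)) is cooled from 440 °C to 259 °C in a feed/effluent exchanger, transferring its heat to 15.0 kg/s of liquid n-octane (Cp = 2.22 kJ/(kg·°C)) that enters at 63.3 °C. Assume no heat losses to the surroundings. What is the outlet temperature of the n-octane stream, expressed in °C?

Heat released by hot stream: Q = 6.50 × 0.520 × (440 − 259) = 611.78 kJ/s
Energy balance on cold side (adiabatic exchanger): Q = ṁ_c·Cp_c·(T_c,out − T_c,in)
T_c,out = 63.3 + 611.78/(15.0 × 2.22) = 81.672 °C

T_c,out = 81.7 °C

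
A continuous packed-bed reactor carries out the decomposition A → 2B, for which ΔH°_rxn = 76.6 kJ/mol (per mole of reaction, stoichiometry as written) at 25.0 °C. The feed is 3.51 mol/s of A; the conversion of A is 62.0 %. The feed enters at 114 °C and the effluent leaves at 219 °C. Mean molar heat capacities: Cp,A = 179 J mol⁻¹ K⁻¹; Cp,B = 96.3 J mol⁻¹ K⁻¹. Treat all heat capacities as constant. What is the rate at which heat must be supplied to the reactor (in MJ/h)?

Extent of reaction ξ = 0.620 × 3.51 = 2.1762 mol/s
Reaction term: ξ·ΔH°_rxn = 2.1762 × 76.6 = 166.7 kJ/s
Sensible, feed 114→25 °C: -55.918 kJ/s
Outlet flows (mol/s): A 1.3338, B 4.3524
Sensible, products 25→219 °C: 127.63 kJ/s
Q = ΔH = 238.41 kJ/s = 238.41 kW
Heat supplied = 858.27 MJ/h

Q_in = 858 MJ/h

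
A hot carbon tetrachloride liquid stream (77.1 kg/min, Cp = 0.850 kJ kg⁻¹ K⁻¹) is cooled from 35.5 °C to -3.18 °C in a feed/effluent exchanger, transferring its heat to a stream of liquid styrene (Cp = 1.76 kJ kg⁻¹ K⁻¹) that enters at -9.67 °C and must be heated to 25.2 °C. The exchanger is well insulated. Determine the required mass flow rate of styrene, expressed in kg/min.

ṁ_c = 41.3 kg/min

Heat released by hot stream: Q = 77.1 × 0.850 × (35.5 − -3.18) = 2534.9 kJ/min
Energy balance on cold side (adiabatic exchanger): Q = ṁ_c·Cp_c·(T_c,out − T_c,in)
ṁ_c = 2534.9 / [1.76 × (25.2 − -9.67)] = 41.304 kg/min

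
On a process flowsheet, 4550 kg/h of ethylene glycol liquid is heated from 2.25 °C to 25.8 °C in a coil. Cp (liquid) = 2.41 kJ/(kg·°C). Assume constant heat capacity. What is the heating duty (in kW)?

Q = 71.7 kW

Q = ṁ·Cp·ΔT = 4550 × 2.41 × (25.8 − 2.25) = 258240 kJ/h
Converting: 258240 / 3600 s = 71.733 kW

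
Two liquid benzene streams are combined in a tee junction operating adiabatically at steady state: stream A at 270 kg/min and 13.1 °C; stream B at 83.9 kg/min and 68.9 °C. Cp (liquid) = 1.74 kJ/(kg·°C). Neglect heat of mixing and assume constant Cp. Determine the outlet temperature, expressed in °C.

No heat crosses the boundary, so H_out = H_in.
T_out = Σ ṁᵢCp,ᵢTᵢ / Σ ṁᵢCp,ᵢ
      = 16213 / 615.79 = 26.329 °C

T_out = 26.3 °C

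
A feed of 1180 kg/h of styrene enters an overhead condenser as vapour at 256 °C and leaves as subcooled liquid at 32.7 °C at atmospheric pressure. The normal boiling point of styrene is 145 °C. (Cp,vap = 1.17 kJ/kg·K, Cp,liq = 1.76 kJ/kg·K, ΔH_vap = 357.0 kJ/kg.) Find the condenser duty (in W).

Q_c = 224000 W

vapour 256→145 °C: -129.87 kJ/kg
condensation at 145 °C: -357 kJ/kg
liquid 145→32.7 °C: -197.65 kJ/kg
Δh = -129.87 + -357 + -197.65 = -684.52 kJ/kg
Q = ṁ·Δh = 1180 kg/h × -684.52 kJ/kg = -807730 kJ/h
|Q| = 224.37 kW = 224370 W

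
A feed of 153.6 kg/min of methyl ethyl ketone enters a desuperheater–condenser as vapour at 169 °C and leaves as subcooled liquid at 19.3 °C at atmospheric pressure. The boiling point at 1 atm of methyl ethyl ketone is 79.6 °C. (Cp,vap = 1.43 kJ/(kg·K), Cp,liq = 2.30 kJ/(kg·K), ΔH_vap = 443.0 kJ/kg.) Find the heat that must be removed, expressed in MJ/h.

Q_c = 6540 MJ/h

vapour 169→79.6 °C: -127.84 kJ/kg
condensation at 79.6 °C: -443 kJ/kg
liquid 79.6→19.3 °C: -138.69 kJ/kg
Δh = -127.84 + -443 + -138.69 = -709.53 kJ/kg
Q = ṁ·Δh = 153.6 kg/min × -709.53 kJ/kg = -108980 kJ/min
|Q| = 1816.4 kW = 6539 MJ/h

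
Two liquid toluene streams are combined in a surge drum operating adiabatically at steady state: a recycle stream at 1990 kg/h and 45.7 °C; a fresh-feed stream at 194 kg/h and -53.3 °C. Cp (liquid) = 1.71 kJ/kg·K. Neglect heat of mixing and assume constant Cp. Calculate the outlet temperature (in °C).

T_out = 36.9 °C

No heat crosses the boundary, so H_out = H_in.
T_out = Σ ṁᵢCp,ᵢTᵢ / Σ ṁᵢCp,ᵢ
      = 137830 / 3734.6 = 36.906 °C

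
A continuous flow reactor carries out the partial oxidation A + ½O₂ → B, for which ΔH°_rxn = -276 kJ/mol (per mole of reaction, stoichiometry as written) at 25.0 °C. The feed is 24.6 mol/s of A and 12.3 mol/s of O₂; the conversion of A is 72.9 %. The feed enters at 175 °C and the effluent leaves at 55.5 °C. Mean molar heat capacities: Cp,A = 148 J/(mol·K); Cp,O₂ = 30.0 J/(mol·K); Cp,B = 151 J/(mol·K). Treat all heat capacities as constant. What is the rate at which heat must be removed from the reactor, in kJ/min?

Q_out = 326000 kJ/min

Extent of reaction ξ = 0.729 × 24.6 = 17.933 mol/s
Reaction term: ξ·ΔH°_rxn = 17.933 × -276 = -4949.6 kJ/s
Sensible, feed 175→25 °C: -601.47 kJ/s
Outlet flows (mol/s): A 6.6666, O₂ 3.3333, B 17.933
Sensible, products 25→55.5 °C: 115.74 kJ/s
Q = ΔH = -5435.4 kJ/s = -5435.4 kW
Heat removed = 326120 kJ/min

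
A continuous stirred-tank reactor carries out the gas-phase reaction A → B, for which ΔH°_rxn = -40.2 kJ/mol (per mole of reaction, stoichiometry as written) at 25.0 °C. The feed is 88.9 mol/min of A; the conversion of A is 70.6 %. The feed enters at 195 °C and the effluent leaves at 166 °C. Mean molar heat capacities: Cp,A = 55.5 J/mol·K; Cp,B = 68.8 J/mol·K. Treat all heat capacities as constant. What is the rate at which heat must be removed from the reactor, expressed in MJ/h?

Q_out = 153 MJ/h

Extent of reaction ξ = 0.706 × 88.9 = 62.763 mol/min
Reaction term: ξ·ΔH°_rxn = 62.763 × -40.2 = -2523.1 kJ/min
Sensible, feed 195→25 °C: -838.77 kJ/min
Outlet flows (mol/min): A 26.137, B 62.763
Sensible, products 25→166 °C: 813.39 kJ/min
Q = ΔH = -2548.5 kJ/min = -42.475 kW
Heat removed = 152.91 MJ/h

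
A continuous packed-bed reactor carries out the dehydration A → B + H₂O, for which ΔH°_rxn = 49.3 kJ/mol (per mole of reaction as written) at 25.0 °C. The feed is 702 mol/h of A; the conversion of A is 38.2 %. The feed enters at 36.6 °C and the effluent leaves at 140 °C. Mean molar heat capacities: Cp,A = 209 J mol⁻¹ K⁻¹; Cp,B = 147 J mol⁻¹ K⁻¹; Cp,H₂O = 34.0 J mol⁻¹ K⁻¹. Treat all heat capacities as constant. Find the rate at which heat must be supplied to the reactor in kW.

Q_in = 7.65 kW

Extent of reaction ξ = 0.382 × 702 = 268.16 mol/h
Reaction term: ξ·ΔH°_rxn = 268.16 × 49.3 = 13220 kJ/h
Sensible, feed 36.6→25 °C: -1701.9 kJ/h
Outlet flows (mol/h): A 433.84, B 268.16, H₂O 268.16
Sensible, products 25→140 °C: 16009 kJ/h
Q = ΔH = 27528 kJ/h = 7.6466 kW
Heat supplied = 7.6466 kW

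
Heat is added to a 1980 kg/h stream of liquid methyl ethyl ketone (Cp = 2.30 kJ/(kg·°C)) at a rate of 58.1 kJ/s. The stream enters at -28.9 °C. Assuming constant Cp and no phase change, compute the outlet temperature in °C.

Q = 58.1 kJ/s = 209160 kJ/h
ΔT = Q/(ṁ·Cp) = 209160/(1980×2.30) = 45.929 K
T_out = -28.9 + 45.929 = 17.029 °C

T_out = 17.0 °C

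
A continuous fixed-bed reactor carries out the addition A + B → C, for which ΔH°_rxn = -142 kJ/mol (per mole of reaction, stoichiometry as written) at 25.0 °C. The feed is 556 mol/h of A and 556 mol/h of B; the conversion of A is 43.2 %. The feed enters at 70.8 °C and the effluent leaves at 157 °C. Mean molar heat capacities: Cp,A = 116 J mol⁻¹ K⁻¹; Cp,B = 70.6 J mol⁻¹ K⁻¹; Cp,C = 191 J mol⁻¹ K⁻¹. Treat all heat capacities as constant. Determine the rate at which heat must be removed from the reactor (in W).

Q_out = 6950 W

Extent of reaction ξ = 0.432 × 556 = 240.19 mol/h
Reaction term: ξ·ΔH°_rxn = 240.19 × -142 = -34107 kJ/h
Sensible, feed 70.8→25 °C: -4751.7 kJ/h
Outlet flows (mol/h): A 315.81, B 315.81, C 240.19
Sensible, products 25→157 °C: 13834 kJ/h
Q = ΔH = -25025 kJ/h = -6.9513 kW
Heat removed = 6951.3 W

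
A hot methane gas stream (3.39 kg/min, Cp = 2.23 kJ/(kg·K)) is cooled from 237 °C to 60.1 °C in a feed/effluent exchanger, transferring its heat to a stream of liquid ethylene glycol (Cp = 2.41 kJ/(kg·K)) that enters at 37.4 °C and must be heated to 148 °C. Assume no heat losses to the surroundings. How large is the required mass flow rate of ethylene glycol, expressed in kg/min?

Heat released by hot stream: Q = 3.39 × 2.23 × (237 − 60.1) = 1337.3 kJ/min
Energy balance on cold side (adiabatic exchanger): Q = ṁ_c·Cp_c·(T_c,out − T_c,in)
ṁ_c = 1337.3 / [2.41 × (148 − 37.4)] = 5.0172 kg/min

ṁ_c = 5.02 kg/min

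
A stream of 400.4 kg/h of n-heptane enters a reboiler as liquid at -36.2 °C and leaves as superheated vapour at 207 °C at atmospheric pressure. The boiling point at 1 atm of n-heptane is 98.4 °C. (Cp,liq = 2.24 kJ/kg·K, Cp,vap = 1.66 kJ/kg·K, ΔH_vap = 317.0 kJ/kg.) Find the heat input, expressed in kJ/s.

liquid -36.2→98.4 °C: 301.5 kJ/kg
vaporisation at 98.4 °C: 317 kJ/kg
vapour 98.4→207 °C: 180.28 kJ/kg
Δh = 301.5 + 317 + 180.28 = 798.78 kJ/kg
Q = ṁ·Δh = 400.4 kg/h × 798.78 kJ/kg = 319830 kJ/h
|Q| = 88.842 kW

Q = 88.8 kJ/s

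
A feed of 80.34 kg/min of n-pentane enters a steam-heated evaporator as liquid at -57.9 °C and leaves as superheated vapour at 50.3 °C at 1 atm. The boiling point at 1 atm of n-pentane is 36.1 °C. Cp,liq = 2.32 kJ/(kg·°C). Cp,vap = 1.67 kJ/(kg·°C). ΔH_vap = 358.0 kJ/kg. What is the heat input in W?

Q = 803000 W

liquid -57.9→36.1 °C: 218.08 kJ/kg
vaporisation at 36.1 °C: 358 kJ/kg
vapour 36.1→50.3 °C: 23.714 kJ/kg
Δh = 218.08 + 358 + 23.714 = 599.79 kJ/kg
Q = ṁ·Δh = 80.34 kg/min × 599.79 kJ/kg = 48187 kJ/min
|Q| = 803.12 kW = 803120 W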